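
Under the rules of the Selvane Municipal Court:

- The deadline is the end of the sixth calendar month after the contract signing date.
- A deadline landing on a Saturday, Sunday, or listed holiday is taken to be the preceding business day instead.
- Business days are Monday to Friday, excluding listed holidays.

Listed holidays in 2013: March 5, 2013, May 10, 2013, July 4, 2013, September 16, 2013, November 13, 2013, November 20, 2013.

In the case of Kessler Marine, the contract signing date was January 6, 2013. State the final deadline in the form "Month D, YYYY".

6 months after January 6, 2013 falls in July 2013; the last day of that month is July 31, 2013.
July 31, 2013 (Wednesday) is already a business day.
So the filing is due July 31, 2013.

July 31, 2013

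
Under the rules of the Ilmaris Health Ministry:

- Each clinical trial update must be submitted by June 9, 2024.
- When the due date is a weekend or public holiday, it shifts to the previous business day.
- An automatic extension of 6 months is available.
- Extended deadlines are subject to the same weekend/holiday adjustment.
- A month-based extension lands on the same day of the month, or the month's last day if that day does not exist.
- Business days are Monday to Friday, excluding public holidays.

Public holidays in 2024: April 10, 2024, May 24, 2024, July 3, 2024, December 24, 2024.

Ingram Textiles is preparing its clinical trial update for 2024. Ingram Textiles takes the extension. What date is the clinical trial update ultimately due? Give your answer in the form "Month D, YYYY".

December 6, 2024

The stated deadline is June 9, 2024.
June 9, 2024 is a Sunday, so it moves to the preceding business day, June 7, 2024 (Friday).
The 6 months extension carries June 7, 2024 to December 7, 2024.
Because December 7, 2024 is a Saturday, the deadline becomes December 6, 2024 (Friday).
Final deadline: December 6, 2024.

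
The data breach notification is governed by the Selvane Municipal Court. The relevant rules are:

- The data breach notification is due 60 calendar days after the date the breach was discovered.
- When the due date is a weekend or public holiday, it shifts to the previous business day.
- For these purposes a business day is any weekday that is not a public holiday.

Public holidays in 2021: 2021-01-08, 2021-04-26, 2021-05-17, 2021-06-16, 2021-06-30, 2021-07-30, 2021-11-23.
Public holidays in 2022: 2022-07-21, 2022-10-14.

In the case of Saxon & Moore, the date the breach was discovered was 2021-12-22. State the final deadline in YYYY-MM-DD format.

From 2021-12-22, 60 calendar days later is 2022-02-20.
2022-02-20 falls on a Sunday. Rolling to the preceding business day gives 2022-02-18, a Friday.
The final due date is 2022-02-18.

2022-02-18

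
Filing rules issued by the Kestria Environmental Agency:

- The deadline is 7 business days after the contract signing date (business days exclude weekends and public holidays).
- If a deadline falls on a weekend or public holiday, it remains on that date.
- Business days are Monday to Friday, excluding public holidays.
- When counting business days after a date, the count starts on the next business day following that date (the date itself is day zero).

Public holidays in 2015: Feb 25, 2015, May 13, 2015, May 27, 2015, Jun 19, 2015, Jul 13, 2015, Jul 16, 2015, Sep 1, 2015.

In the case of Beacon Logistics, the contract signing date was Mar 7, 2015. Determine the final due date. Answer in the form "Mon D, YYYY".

Mar 17, 2015

Starting the day after Mar 7, 2015 and counting 7 business days lands on Mar 17, 2015.
Mar 17, 2015 is a Tuesday; no weekend or holiday adjustment applies.
Deadline: Mar 17, 2015.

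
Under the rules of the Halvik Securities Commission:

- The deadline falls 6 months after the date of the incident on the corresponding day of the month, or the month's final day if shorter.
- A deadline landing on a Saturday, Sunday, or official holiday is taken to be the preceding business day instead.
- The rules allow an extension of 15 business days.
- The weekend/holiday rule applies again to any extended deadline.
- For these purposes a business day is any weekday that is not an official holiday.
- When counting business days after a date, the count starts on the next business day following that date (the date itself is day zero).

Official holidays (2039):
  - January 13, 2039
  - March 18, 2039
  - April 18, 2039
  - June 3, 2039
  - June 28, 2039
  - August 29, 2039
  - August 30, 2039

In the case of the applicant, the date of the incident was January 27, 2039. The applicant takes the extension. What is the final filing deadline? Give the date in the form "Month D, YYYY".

Moving 6 months forward from January 27, 2039 on the corresponding day gives July 27, 2039.
July 27, 2039 (Wednesday) is already a business day.
Applying the 15-business-day extension: 15 business days after July 27, 2039 is August 17, 2039.
Since August 17, 2039 is a Wednesday and not a holiday, the date is unchanged.
Deadline: August 17, 2039.

August 17, 2039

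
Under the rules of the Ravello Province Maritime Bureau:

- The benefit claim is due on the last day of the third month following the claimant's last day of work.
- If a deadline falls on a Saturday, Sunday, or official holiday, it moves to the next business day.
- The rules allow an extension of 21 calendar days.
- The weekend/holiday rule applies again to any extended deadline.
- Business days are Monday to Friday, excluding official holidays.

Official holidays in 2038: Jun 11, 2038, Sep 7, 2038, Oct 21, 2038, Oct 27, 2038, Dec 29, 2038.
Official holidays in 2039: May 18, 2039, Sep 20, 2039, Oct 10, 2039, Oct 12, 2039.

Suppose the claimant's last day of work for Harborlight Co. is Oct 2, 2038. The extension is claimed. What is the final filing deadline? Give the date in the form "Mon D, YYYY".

3 months after Oct 2, 2038 falls in January 2039; the last day of that month is Jan 31, 2039.
Jan 31, 2039 is a Monday and not a listed holiday, so it stands.
Applying the 21-calendar-day extension: Jan 31, 2039 + 21 days = Feb 21, 2039.
Since Feb 21, 2039 is a Monday and not a holiday, the date is unchanged.
The final due date is Feb 21, 2039.

Feb 21, 2039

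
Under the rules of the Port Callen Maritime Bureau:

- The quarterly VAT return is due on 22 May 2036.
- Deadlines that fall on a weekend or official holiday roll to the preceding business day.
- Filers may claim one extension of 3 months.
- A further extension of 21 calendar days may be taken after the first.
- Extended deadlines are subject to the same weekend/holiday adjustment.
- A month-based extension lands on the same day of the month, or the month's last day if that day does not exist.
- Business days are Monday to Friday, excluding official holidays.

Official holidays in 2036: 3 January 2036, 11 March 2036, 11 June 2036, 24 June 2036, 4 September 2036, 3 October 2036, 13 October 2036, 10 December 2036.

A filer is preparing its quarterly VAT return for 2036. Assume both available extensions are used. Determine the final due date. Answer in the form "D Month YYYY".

Start from the fixed due date, 22 May 2036.
22 May 2036 falls on a Thursday, which is a business day, so no adjustment is needed.
The 3 months extension carries 22 May 2036 to 22 August 2036.
22 August 2036 falls on a Friday, which is a business day, so no adjustment is needed.
With the 21-day extension, 22 August 2036 becomes 12 September 2036.
12 September 2036 is a Friday and not a listed holiday, so it stands.
Final deadline: 12 September 2036.

12 September 2036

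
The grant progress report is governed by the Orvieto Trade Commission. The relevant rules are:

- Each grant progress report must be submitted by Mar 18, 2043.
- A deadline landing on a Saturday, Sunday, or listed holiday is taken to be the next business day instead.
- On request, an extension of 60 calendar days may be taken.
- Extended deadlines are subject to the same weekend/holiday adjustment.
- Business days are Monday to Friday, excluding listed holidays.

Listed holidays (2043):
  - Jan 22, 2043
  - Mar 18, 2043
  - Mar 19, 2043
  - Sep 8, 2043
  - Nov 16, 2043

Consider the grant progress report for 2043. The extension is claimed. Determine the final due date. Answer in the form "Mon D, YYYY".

Start from the fixed due date, Mar 18, 2043.
Because Mar 18, 2043 is a listed holiday, the deadline becomes Mar 20, 2043 (Friday).
The 60-calendar-day extension moves the deadline from Mar 20, 2043 to May 19, 2043.
May 19, 2043 falls on a Tuesday, which is a business day, so no adjustment is needed.
Deadline: May 19, 2043.

May 19, 2043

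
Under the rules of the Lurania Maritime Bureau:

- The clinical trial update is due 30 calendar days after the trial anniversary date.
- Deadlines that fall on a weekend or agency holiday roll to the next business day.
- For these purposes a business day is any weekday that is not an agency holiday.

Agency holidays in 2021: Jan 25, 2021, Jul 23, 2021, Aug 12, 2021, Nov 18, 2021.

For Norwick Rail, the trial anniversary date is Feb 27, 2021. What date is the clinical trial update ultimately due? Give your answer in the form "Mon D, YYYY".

30 calendar days after Feb 27, 2021 is Mar 29, 2021.
Mar 29, 2021 (Monday) is already a business day.
Final deadline: Mar 29, 2021.

Mar 29, 2021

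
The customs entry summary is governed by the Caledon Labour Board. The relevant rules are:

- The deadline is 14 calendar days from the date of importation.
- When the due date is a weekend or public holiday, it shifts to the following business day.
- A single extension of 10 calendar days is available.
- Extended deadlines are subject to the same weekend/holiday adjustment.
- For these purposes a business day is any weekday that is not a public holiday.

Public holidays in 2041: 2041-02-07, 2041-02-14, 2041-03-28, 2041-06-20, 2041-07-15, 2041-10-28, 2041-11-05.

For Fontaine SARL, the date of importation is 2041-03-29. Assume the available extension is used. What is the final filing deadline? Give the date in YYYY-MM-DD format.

2041-04-22

Adding 14 calendar days to 2041-03-29 gives 2041-04-12.
2041-04-12 is a Friday and not a listed holiday, so it stands.
With the 10-day extension, 2041-04-12 becomes 2041-04-22.
Since 2041-04-22 is a Monday and not a holiday, the date is unchanged.
Final deadline: 2041-04-22.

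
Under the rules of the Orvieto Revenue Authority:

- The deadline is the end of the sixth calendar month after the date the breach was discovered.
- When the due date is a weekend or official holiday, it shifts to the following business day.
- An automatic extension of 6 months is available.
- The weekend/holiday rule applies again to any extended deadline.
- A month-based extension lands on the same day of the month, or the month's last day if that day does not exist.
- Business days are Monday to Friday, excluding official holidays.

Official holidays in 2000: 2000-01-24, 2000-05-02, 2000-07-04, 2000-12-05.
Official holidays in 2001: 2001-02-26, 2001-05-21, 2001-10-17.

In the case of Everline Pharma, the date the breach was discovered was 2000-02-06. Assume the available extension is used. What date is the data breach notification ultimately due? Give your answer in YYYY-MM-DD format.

2001-02-28

6 months after 2000-02-06 falls in August 2000; the last day of that month is 2000-08-31.
2000-08-31 falls on a Thursday, which is a business day, so no adjustment is needed.
Add 6 months to 2000-08-31: 2001-02-28 (day 31 does not exist in February, so the month's last day is used).
2001-02-28 (Wednesday) is already a business day.
The final due date is 2001-02-28.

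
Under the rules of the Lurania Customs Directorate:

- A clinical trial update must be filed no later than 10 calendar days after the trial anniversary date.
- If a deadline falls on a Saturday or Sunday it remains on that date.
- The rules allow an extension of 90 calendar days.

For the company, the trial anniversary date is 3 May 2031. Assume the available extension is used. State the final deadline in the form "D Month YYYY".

11 August 2031

10 calendar days after 3 May 2031 is 13 May 2031.
No adjustment is made for weekends or holidays, so 13 May 2031 stands.
Applying the 90-calendar-day extension: 13 May 2031 + 90 days = 11 August 2031.
11 August 2031 falls on a Monday. The rules make no weekend/holiday allowance, so it remains 11 August 2031.
So the filing is due 11 August 2031.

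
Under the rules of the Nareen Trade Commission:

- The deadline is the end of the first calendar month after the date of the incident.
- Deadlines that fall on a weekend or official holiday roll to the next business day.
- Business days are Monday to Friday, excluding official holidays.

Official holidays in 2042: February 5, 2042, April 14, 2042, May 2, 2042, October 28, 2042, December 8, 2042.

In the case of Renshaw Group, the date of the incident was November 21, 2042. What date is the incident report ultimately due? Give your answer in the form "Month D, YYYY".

December 31, 2042

1 month after November 21, 2042 falls in December 2042; the last day of that month is December 31, 2042.
December 31, 2042 is a Wednesday and not a listed holiday, so it stands.
Final deadline: December 31, 2042.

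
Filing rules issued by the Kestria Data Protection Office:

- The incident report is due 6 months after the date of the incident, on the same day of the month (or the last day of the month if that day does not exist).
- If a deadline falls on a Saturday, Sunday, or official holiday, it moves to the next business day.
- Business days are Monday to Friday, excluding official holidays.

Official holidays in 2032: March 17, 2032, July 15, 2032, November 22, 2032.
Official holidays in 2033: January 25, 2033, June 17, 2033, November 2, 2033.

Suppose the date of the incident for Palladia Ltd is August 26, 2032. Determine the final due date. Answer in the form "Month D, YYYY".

Moving 6 months forward from August 26, 2032 on the corresponding day gives February 26, 2033.
Because February 26, 2033 is a Saturday, the deadline becomes February 28, 2033 (Monday).
So the filing is due February 28, 2033.

February 28, 2033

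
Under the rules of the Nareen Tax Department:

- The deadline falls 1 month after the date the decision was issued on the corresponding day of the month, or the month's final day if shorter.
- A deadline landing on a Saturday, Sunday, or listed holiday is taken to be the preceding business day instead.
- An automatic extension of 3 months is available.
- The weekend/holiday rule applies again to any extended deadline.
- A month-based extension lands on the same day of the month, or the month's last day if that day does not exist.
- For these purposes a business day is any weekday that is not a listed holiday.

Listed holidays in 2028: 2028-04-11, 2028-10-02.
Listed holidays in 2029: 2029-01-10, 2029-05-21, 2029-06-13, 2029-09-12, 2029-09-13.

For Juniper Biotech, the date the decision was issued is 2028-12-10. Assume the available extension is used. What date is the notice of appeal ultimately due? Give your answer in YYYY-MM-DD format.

2029-04-09

1 month from 2028-12-10 is 2029-01-10.
2029-01-10 is a listed holiday, so it moves to the preceding business day, 2029-01-09 (Tuesday).
Applying the 3 months extension: 3 months after 2029-01-09 is 2029-04-09.
2029-04-09 (Monday) is already a business day.
The final due date is 2029-04-09.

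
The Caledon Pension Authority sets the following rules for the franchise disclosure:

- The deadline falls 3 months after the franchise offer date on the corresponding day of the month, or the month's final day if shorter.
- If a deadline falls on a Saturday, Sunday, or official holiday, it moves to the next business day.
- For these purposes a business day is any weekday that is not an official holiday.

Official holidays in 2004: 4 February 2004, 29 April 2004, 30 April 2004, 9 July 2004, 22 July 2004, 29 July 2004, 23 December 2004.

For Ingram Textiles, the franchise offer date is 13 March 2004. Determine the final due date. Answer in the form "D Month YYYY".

14 June 2004

Moving 3 months forward from 13 March 2004 on the corresponding day gives 13 June 2004.
13 June 2004 is a Sunday; the next business day is 14 June 2004 (Monday).
Final deadline: 14 June 2004.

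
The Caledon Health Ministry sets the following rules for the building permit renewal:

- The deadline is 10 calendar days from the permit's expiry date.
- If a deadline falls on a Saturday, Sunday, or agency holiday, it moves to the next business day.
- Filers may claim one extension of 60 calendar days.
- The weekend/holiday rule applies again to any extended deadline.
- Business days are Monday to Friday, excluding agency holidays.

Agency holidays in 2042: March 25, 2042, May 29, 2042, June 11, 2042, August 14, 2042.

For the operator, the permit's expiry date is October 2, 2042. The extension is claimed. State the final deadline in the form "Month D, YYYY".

10 calendar days after October 2, 2042 is October 12, 2042.
Because October 12, 2042 is a Sunday, the deadline becomes October 13, 2042 (Monday).
With the 60-day extension, October 13, 2042 becomes December 12, 2042.
December 12, 2042 falls on a Friday, which is a business day, so no adjustment is needed.
Final deadline: December 12, 2042.

December 12, 2042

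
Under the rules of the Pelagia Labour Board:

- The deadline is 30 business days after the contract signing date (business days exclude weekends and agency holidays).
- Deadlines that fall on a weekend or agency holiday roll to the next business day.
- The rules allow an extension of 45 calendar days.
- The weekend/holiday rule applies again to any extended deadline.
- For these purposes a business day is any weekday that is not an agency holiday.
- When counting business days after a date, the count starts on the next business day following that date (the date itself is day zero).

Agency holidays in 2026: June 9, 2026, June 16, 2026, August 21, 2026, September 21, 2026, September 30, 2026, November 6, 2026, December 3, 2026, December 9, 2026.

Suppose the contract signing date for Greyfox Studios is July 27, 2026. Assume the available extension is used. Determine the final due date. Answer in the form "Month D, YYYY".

October 23, 2026

Counting 30 business days after July 27, 2026 (skipping weekends and listed holidays) reaches September 8, 2026.
September 8, 2026 is a Tuesday and not a listed holiday, so it stands.
Applying the 45-calendar-day extension: September 8, 2026 + 45 days = October 23, 2026.
October 23, 2026 (Friday) is already a business day.
Final deadline: October 23, 2026.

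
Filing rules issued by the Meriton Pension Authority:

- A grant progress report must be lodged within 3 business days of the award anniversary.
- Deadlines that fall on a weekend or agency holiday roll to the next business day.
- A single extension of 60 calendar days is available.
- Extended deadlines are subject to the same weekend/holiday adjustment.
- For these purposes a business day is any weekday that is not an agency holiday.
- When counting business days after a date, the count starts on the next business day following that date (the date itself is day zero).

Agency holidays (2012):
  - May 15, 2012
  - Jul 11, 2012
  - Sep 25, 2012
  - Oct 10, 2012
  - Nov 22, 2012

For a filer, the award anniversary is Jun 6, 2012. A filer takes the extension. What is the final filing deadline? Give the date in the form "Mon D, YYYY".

Aug 10, 2012

3 business days after Jun 6, 2012, excluding weekends and holidays, is Jun 11, 2012.
Jun 11, 2012 falls on a Monday, which is a business day, so no adjustment is needed.
The 60-calendar-day extension moves the deadline from Jun 11, 2012 to Aug 10, 2012.
Aug 10, 2012 falls on a Friday, which is a business day, so no adjustment is needed.
Deadline: Aug 10, 2012.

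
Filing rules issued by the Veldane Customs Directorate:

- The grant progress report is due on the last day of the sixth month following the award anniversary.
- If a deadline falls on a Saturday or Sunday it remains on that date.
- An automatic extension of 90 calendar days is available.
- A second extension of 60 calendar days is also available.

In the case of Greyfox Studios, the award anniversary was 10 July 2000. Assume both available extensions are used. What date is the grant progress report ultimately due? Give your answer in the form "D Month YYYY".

30 June 2001

6 months after 10 July 2000 falls in January 2001; the last day of that month is 31 January 2001.
31 January 2001 falls on a Wednesday. The rules make no weekend/holiday allowance, so it remains 31 January 2001.
Add the 90 calendar-day extension to 31 January 2001: 1 May 2001.
No adjustment is made for weekends or holidays, so 1 May 2001 stands.
The 60-calendar-day extension moves the deadline from 1 May 2001 to 30 June 2001.
30 June 2001 is a Saturday; no weekend or holiday adjustment applies.
Final deadline: 30 June 2001.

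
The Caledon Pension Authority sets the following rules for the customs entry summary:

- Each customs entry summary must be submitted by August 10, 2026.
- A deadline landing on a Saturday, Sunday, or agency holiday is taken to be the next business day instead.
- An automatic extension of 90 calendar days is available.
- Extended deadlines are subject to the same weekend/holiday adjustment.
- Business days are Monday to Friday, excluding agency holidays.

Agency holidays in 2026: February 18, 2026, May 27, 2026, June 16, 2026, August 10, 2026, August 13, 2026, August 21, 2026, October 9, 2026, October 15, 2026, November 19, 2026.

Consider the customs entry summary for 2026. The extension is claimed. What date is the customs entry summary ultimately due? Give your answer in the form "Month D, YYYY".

The stated deadline is August 10, 2026.
August 10, 2026 is a listed holiday, so it moves to the next business day, August 11, 2026 (Tuesday).
Applying the 90-calendar-day extension: August 11, 2026 + 90 days = November 9, 2026.
November 9, 2026 falls on a Monday, which is a business day, so no adjustment is needed.
Final deadline: November 9, 2026.

November 9, 2026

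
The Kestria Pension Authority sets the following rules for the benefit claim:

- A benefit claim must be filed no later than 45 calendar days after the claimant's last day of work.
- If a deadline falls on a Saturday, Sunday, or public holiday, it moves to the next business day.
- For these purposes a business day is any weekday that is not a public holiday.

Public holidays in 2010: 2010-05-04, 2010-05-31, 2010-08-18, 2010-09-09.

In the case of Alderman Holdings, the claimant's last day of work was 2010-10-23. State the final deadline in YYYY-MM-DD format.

Adding 45 calendar days to 2010-10-23 gives 2010-12-07.
2010-12-07 (Tuesday) is already a business day.
Final deadline: 2010-12-07.

2010-12-07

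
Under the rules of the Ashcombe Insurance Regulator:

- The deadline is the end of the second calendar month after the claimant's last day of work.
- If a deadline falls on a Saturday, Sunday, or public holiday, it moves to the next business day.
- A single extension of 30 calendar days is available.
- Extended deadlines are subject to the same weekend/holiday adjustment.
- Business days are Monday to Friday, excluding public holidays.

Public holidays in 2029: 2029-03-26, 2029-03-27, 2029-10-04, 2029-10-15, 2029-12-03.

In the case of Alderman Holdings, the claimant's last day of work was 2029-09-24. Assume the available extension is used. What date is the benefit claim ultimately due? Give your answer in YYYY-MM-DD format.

2029-12-31

2 months after 2029-09-24 is November 2029; that month ends on 2029-11-30.
2029-11-30 is a Friday and not a listed holiday, so it stands.
The 30-calendar-day extension moves the deadline from 2029-11-30 to 2029-12-30.
2029-12-30 is a Sunday; the next business day is 2029-12-31 (Monday).
So the filing is due 2029-12-31.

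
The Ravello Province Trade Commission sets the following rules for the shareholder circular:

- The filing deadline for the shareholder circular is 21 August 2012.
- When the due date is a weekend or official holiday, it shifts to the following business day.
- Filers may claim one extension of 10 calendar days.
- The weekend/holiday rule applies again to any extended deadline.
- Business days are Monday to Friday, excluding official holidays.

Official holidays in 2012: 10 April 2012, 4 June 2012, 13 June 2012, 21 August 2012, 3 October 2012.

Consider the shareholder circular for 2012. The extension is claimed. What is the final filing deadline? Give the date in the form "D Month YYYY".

The statutory due date is 21 August 2012.
21 August 2012 is a listed holiday, so it moves to the next business day, 22 August 2012 (Wednesday).
Applying the 10-calendar-day extension: 22 August 2012 + 10 days = 1 September 2012.
1 September 2012 is a Saturday; the next business day is 3 September 2012 (Monday).
The final due date is 3 September 2012.

3 September 2012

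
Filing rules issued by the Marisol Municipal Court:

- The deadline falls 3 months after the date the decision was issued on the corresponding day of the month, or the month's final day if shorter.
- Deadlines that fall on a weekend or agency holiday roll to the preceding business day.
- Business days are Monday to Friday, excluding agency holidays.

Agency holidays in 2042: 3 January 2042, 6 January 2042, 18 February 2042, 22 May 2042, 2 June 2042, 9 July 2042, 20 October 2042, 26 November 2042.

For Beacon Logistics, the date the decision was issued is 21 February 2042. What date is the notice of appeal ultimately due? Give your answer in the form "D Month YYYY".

21 May 2042

Moving 3 months forward from 21 February 2042 on the corresponding day gives 21 May 2042.
21 May 2042 (Wednesday) is already a business day.
So the filing is due 21 May 2042.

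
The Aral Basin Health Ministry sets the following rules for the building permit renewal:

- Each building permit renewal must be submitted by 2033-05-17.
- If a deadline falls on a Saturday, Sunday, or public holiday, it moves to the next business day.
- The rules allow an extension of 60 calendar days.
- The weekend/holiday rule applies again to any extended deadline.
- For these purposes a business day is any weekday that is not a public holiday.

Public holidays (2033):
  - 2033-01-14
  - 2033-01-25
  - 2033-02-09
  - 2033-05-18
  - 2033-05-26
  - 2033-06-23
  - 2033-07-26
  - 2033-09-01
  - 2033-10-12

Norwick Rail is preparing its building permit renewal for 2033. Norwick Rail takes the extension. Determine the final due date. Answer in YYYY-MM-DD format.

2033-07-18

The stated deadline is 2033-05-17.
2033-05-17 (Tuesday) is already a business day.
The 60-calendar-day extension moves the deadline from 2033-05-17 to 2033-07-16.
2033-07-16 is a Saturday, so it moves to the next business day, 2033-07-18 (Monday).
The final due date is 2033-07-18.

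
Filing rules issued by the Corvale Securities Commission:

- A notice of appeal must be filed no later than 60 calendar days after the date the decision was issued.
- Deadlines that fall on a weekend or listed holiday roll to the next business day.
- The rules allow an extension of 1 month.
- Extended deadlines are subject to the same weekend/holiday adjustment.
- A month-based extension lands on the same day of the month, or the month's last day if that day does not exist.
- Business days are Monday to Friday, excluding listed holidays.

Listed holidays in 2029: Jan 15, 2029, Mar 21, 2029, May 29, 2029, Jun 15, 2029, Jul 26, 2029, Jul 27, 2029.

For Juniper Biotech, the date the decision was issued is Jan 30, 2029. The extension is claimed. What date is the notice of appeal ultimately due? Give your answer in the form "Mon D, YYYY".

May 2, 2029

Trigger date Jan 30, 2029 + 60 calendar days = Mar 31, 2029.
Mar 31, 2029 falls on a Saturday. Rolling to the next business day gives Apr 2, 2029, a Monday.
Applying the 1 month extension: 1 month after Apr 2, 2029 is May 2, 2029.
Since May 2, 2029 is a Wednesday and not a holiday, the date is unchanged.
The final due date is May 2, 2029.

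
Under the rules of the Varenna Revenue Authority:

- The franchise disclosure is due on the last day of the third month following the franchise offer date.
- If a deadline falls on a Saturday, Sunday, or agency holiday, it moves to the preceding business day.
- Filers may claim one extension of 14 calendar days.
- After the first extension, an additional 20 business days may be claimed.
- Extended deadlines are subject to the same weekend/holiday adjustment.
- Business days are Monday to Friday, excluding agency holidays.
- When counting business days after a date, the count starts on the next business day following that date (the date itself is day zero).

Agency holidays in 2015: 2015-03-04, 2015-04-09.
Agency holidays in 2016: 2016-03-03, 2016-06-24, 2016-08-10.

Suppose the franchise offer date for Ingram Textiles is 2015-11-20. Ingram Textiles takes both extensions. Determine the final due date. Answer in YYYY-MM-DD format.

2016-04-11

3 months after 2015-11-20 falls in February 2016; the last day of that month is 2016-02-29.
2016-02-29 (Monday) is already a business day.
With the 14-day extension, 2016-02-29 becomes 2016-03-14.
2016-03-14 is a Monday and not a listed holiday, so it stands.
Counting 20 further business days from 2016-03-14 reaches 2016-04-11.
Since 2016-04-11 is a Monday and not a holiday, the date is unchanged.
The final due date is 2016-04-11.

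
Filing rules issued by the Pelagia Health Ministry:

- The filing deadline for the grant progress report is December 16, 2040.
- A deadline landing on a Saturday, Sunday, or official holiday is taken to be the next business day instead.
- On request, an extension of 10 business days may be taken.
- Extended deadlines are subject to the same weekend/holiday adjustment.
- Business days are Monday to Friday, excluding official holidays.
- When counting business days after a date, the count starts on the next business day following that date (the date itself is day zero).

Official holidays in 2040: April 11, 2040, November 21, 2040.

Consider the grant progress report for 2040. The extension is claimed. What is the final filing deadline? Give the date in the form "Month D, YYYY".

The stated deadline is December 16, 2040.
December 16, 2040 is a Sunday; the next business day is December 17, 2040 (Monday).
Counting 10 further business days from December 17, 2040 reaches December 31, 2040.
Since December 31, 2040 is a Monday and not a holiday, the date is unchanged.
Final deadline: December 31, 2040.

December 31, 2040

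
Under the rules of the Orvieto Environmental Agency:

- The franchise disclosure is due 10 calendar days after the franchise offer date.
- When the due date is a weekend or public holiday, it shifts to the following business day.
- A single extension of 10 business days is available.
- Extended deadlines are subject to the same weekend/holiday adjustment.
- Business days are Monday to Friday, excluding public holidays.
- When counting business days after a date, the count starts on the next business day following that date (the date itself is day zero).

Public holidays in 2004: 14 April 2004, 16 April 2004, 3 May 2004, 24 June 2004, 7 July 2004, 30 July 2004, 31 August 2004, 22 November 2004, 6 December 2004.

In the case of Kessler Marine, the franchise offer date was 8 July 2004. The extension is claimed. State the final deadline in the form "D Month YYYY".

3 August 2004

10 calendar days after 8 July 2004 is 18 July 2004.
Because 18 July 2004 is a Sunday, the deadline becomes 19 July 2004 (Monday).
Applying the 10-business-day extension: 10 business days after 19 July 2004 is 3 August 2004.
Since 3 August 2004 is a Tuesday and not a holiday, the date is unchanged.
Deadline: 3 August 2004.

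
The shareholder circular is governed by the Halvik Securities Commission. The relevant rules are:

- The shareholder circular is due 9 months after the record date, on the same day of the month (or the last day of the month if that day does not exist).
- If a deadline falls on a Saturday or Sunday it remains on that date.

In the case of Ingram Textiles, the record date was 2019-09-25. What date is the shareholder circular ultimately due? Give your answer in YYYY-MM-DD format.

2020-06-25

Moving 9 months forward from 2019-09-25 on the corresponding day gives 2020-06-25.
2020-06-25 is a Thursday; no weekend or holiday adjustment applies.
Deadline: 2020-06-25.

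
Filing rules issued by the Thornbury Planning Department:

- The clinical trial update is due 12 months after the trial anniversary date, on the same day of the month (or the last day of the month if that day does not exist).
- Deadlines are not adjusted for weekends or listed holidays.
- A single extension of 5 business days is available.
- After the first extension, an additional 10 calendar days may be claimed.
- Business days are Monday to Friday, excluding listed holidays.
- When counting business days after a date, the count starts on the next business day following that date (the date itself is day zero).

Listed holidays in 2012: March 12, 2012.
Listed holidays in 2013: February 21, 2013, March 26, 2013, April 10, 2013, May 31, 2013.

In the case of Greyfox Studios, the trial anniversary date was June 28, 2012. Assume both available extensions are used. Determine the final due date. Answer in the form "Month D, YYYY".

July 15, 2013

Moving 12 months forward from June 28, 2012 on the corresponding day gives June 28, 2013.
June 28, 2013 falls on a Friday. The rules make no weekend/holiday allowance, so it remains June 28, 2013.
Applying the 5-business-day extension: 5 business days after June 28, 2013 is July 5, 2013.
July 5, 2013 falls on a Friday. The rules make no weekend/holiday allowance, so it remains July 5, 2013.
Add the 10 calendar-day extension to July 5, 2013: July 15, 2013.
July 15, 2013 is a Monday; no weekend or holiday adjustment applies.
So the filing is due July 15, 2013.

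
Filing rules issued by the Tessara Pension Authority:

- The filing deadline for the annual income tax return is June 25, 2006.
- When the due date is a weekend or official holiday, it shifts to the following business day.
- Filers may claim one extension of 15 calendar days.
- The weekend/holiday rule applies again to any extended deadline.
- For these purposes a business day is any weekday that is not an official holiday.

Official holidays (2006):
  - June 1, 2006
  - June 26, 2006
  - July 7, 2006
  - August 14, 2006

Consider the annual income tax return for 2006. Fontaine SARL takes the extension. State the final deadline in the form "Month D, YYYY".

July 12, 2006

The statutory due date is June 25, 2006.
June 25, 2006 is a Sunday, so it moves to the next business day, June 27, 2006 (Tuesday).
The 15-calendar-day extension moves the deadline from June 27, 2006 to July 12, 2006.
Since July 12, 2006 is a Wednesday and not a holiday, the date is unchanged.
So the filing is due July 12, 2006.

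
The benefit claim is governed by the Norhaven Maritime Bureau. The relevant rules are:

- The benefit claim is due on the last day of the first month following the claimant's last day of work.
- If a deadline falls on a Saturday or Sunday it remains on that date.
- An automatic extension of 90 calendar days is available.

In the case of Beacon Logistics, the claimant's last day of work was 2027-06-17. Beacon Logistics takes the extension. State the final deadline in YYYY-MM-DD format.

1 month after 2027-06-17 is July 2027; that month ends on 2027-07-31.
2027-07-31 is a Saturday; no weekend or holiday adjustment applies.
Applying the 90-calendar-day extension: 2027-07-31 + 90 days = 2027-10-29.
2027-10-29 falls on a Friday. The rules make no weekend/holiday allowance, so it remains 2027-10-29.
Final deadline: 2027-10-29.

2027-10-29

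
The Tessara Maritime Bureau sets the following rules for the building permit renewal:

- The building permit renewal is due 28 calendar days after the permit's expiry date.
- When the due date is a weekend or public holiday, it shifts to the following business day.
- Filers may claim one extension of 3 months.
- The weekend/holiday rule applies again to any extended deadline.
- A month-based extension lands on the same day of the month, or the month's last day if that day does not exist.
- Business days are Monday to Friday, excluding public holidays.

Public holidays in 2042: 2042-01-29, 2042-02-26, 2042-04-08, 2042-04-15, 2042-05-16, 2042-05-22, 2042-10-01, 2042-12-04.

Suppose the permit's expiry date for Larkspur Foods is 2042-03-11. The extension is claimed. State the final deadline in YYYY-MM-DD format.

2042-07-09

28 calendar days after 2042-03-11 is 2042-04-08.
2042-04-08 is a listed holiday, so it moves to the next business day, 2042-04-09 (Wednesday).
The 3 months extension carries 2042-04-09 to 2042-07-09.
2042-07-09 is a Wednesday and not a listed holiday, so it stands.
Final deadline: 2042-07-09.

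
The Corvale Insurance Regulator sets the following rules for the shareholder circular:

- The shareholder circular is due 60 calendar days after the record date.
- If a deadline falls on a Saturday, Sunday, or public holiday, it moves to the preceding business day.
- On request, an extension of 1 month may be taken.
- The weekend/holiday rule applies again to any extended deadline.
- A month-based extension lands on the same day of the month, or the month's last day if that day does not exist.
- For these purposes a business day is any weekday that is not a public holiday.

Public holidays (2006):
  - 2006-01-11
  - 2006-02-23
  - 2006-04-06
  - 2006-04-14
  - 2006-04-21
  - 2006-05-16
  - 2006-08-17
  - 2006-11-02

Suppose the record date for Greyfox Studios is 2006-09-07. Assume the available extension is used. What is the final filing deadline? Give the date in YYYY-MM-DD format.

60 calendar days after 2006-09-07 is 2006-11-06.
2006-11-06 falls on a Monday, which is a business day, so no adjustment is needed.
Applying the 1 month extension: 1 month after 2006-11-06 is 2006-12-06.
Since 2006-12-06 is a Wednesday and not a holiday, the date is unchanged.
Deadline: 2006-12-06.

2006-12-06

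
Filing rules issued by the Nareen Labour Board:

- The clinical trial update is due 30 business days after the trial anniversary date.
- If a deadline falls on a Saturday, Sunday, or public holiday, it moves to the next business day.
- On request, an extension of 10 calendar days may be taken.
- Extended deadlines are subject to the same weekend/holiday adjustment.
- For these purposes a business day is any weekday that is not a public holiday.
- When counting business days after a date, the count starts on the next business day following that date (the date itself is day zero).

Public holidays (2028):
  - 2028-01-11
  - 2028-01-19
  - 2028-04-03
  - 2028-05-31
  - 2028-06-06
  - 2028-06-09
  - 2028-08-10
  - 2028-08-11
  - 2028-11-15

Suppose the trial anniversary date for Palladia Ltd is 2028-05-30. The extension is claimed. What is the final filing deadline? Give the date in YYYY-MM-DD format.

2028-07-24

Counting 30 business days after 2028-05-30 (skipping weekends and listed holidays) reaches 2028-07-14.
Since 2028-07-14 is a Friday and not a holiday, the date is unchanged.
With the 10-day extension, 2028-07-14 becomes 2028-07-24.
Since 2028-07-24 is a Monday and not a holiday, the date is unchanged.
Deadline: 2028-07-24.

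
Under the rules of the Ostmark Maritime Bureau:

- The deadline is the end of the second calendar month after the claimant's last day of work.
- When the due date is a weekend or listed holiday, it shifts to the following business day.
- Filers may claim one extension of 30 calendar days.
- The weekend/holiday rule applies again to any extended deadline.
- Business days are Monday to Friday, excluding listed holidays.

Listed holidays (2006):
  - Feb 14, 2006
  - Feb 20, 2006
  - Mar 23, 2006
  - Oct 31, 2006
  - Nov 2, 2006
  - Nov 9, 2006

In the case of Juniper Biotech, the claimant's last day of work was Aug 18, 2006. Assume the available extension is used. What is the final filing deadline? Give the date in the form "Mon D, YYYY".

Dec 1, 2006

2 months after Aug 18, 2006 falls in October 2006; the last day of that month is Oct 31, 2006.
Oct 31, 2006 is a listed holiday; the next business day is Nov 1, 2006 (Wednesday).
Applying the 30-calendar-day extension: Nov 1, 2006 + 30 days = Dec 1, 2006.
Dec 1, 2006 (Friday) is already a business day.
Deadline: Dec 1, 2006.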